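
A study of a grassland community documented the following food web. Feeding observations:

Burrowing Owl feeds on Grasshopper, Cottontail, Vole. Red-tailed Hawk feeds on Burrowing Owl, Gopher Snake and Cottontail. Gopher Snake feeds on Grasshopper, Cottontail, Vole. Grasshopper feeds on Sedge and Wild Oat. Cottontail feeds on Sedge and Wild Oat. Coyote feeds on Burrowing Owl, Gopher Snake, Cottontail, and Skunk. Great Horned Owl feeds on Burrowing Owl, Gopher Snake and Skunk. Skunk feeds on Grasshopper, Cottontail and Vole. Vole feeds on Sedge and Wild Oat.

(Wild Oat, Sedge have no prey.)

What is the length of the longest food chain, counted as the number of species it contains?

4 species

One longest chain: Wild Oat → Vole → Burrowing Owl → Red-tailed Hawk.
It has 4 species and 3 links.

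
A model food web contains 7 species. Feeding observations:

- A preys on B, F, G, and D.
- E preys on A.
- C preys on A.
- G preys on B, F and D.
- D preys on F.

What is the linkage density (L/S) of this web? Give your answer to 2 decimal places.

There are L = 10 links among S = 7 species.
L/S = 10/7 = 1.4286 ≈ 1.43.

L/S = 1.43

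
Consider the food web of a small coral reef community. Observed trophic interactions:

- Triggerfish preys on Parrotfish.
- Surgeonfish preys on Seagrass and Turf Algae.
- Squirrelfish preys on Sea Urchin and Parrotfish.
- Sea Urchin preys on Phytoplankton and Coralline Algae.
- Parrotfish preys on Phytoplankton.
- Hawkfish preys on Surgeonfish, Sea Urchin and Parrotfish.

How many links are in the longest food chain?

2 links

One longest chain: Phytoplankton → Parrotfish → Squirrelfish.
It has 3 species and 2 links.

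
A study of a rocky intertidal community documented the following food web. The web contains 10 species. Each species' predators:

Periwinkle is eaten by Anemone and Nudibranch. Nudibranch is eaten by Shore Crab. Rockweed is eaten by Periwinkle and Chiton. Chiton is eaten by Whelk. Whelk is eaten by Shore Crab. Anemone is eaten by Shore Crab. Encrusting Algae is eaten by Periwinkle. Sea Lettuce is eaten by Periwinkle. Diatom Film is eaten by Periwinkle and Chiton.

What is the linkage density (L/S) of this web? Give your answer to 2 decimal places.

There are L = 12 links among S = 10 species.
L/S = 12/10 = 1.2000 ≈ 1.20.

L/S = 1.20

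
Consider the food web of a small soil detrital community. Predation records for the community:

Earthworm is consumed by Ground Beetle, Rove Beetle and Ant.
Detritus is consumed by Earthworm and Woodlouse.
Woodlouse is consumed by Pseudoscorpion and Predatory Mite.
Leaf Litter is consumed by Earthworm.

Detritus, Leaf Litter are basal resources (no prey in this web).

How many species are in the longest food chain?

One longest chain: Detritus → Earthworm → Ant.
It has 3 species and 2 links.

3 species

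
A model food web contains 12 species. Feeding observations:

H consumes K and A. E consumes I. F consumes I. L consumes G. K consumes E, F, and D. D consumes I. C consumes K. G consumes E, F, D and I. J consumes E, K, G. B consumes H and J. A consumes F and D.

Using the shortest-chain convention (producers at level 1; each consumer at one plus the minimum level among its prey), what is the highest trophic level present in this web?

4

Producers (level 1): I.
Following each consumer down to its lowest-level prey: I → D → K → C (levels 1 through 4).
All prey of C (K 3) are at level 3 or above, so C is at level 1 + 3 = 4.
Every consumer has at least one prey at level 3 or below, so none exceeds level 4.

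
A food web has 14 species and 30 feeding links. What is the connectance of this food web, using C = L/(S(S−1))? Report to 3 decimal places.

The web has S = 14 species and L = 30 feeding links.
C = L / (S(S−1)) = 30 / 182 = 0.1648 ≈ 0.165.

C = 0.165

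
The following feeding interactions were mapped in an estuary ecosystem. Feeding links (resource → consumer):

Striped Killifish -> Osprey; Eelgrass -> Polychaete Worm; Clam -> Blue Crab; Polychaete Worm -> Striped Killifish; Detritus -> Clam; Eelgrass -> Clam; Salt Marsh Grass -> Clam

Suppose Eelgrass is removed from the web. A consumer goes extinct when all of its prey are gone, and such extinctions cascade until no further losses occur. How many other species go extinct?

Remove Eelgrass.
Round 1: Polychaete Worm (all prey gone) → extinct.
Round 2: Striped Killifish (all prey gone) → extinct.
Round 3: Osprey (all prey gone) → extinct.
No further losses. Total secondary extinctions: 3.

3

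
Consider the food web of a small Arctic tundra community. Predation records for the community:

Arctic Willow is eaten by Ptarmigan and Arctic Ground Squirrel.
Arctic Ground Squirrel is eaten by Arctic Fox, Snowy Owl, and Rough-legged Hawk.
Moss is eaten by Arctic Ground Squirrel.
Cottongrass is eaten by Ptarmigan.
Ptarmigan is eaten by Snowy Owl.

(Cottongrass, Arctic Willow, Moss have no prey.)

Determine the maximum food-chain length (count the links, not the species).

One longest chain: Arctic Willow → Arctic Ground Squirrel → Arctic Fox.
It has 3 species and 2 links.

2 links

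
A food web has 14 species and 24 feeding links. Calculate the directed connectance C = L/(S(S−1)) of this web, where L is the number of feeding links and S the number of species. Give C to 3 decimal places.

The web has S = 14 species and L = 24 feeding links.
C = L / (S(S−1)) = 24 / 182 = 0.1319 ≈ 0.132.

C = 0.132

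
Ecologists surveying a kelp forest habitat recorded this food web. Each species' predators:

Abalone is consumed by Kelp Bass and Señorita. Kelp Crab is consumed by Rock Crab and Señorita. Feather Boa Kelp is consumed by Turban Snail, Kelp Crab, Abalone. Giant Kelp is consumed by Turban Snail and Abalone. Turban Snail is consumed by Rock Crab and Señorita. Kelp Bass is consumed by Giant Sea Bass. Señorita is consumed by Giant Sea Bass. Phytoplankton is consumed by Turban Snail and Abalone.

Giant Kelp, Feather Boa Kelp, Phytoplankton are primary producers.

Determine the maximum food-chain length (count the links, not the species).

One longest chain: Giant Kelp → Abalone → Kelp Bass → Giant Sea Bass.
It has 4 species and 3 links.

3 links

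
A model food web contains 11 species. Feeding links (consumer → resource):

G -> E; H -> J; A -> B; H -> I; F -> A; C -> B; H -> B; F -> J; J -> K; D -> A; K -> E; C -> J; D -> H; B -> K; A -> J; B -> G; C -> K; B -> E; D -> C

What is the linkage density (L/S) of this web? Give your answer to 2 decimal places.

L/S = 1.73

There are L = 19 links among S = 11 species.
L/S = 19/11 = 1.7273 ≈ 1.73.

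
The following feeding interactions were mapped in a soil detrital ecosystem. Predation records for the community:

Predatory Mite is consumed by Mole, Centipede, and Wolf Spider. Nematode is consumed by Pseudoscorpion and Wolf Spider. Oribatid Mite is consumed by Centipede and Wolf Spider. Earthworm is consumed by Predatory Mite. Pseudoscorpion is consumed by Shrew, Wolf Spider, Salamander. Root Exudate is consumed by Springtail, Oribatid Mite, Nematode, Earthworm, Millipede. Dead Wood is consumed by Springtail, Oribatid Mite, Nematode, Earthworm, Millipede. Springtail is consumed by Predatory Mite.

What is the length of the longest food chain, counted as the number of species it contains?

4 species

One longest chain: Root Exudate → Springtail → Predatory Mite → Wolf Spider.
It has 4 species and 3 links.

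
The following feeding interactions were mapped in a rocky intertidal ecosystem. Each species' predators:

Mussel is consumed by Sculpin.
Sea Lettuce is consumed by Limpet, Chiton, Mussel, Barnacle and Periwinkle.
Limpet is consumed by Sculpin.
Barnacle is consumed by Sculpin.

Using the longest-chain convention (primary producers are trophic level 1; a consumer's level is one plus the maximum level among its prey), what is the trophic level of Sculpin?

Sea Lettuce is a producer → level 1.
Barnacle eats Sea Lettuce → level 2.
Sculpin eats Barnacle (level 2); other prey at levels: Mussel 2, Limpet 2 → level 3.

Trophic level 3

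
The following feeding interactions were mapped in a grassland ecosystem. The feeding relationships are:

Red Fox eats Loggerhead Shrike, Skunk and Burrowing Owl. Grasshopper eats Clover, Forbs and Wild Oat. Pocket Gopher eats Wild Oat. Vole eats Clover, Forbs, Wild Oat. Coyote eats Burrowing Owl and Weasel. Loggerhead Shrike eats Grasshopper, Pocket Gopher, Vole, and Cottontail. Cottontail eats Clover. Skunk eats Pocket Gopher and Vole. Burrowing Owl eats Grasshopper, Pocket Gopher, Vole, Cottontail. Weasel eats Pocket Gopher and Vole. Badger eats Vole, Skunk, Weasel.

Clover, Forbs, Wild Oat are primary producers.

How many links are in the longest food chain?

3 links

One longest chain: Wild Oat → Pocket Gopher → Skunk → Badger.
It has 4 species and 3 links.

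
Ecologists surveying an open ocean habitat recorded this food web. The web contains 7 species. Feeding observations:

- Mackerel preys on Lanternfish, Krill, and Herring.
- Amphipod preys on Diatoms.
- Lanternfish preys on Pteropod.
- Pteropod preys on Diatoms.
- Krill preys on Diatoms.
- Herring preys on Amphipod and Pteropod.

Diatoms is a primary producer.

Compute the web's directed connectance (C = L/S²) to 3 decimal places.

The web has S = 7 species and L = 9 feeding links.
C = L / S² = 9 / 49 = 0.1837 ≈ 0.184.

C = 0.184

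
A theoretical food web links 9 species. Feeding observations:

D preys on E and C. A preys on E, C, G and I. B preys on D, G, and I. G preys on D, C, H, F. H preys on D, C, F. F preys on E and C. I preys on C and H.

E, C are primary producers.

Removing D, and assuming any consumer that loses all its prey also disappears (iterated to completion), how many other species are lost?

Remove D.
Every predator of it retains at least one other prey: H still has C, F; G still has C, F, H; B still has G, I.
No consumer loses all prey, so no secondary extinctions occur.

0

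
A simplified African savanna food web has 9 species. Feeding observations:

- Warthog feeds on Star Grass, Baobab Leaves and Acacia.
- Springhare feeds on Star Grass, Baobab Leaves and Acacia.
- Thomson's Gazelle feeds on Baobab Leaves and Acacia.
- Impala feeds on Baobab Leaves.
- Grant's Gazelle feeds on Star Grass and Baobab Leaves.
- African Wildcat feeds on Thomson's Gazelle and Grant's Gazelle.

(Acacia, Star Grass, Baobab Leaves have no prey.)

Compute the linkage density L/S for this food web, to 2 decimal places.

There are L = 13 links among S = 9 species.
L/S = 13/9 = 1.4444 ≈ 1.44.

L/S = 1.44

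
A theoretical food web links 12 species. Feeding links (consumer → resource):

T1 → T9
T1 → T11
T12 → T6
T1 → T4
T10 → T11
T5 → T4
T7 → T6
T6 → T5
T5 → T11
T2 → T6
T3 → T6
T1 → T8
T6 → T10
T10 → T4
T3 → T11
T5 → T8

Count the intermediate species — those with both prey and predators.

3

Intermediate species (has both prey and predators): T10, T5, T6.
Count: 3.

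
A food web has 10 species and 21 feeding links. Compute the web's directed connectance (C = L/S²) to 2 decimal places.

C = 0.21

The web has S = 10 species and L = 21 feeding links.
C = L / S² = 21 / 100 = 0.2100 ≈ 0.21.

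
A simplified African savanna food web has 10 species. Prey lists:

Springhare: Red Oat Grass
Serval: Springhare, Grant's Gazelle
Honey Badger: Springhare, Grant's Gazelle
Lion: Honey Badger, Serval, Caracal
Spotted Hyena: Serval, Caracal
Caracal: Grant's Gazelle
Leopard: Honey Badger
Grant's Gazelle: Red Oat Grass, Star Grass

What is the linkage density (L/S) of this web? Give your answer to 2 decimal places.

There are L = 14 links among S = 10 species.
L/S = 14/10 = 1.4000 ≈ 1.40.

L/S = 1.40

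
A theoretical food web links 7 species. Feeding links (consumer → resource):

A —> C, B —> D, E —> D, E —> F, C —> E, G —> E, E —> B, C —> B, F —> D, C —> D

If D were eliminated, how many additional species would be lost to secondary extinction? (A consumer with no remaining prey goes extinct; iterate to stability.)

6

Remove D.
Round 1: F (all prey gone), B (all prey gone) → extinct.
Round 2: E (all prey gone) → extinct.
Round 3: C (all prey gone), G (all prey gone) → extinct.
Round 4: A (all prey gone) → extinct.
No further losses. Total secondary extinctions: 6.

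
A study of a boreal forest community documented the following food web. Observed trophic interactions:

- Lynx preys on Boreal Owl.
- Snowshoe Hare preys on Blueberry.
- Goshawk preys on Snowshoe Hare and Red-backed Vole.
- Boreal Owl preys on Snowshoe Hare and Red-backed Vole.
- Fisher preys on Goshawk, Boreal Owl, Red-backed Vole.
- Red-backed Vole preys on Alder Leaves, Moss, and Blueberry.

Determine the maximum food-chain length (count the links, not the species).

One longest chain: Moss → Red-backed Vole → Boreal Owl → Lynx.
It has 4 species and 3 links.

3 links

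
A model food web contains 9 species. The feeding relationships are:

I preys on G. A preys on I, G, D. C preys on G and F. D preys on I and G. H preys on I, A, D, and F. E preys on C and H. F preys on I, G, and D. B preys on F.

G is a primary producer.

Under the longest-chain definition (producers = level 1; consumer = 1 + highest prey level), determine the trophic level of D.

G is a producer → level 1.
I eats G → level 2.
D eats I (level 2); other prey at levels: G 1 → level 3.

Trophic level 3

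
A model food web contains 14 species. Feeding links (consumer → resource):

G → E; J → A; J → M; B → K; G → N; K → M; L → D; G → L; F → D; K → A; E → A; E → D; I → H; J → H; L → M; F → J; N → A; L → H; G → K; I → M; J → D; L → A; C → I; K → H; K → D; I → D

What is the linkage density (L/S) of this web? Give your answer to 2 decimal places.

L/S = 1.86

There are L = 26 links among S = 14 species.
L/S = 26/14 = 1.8571 ≈ 1.86.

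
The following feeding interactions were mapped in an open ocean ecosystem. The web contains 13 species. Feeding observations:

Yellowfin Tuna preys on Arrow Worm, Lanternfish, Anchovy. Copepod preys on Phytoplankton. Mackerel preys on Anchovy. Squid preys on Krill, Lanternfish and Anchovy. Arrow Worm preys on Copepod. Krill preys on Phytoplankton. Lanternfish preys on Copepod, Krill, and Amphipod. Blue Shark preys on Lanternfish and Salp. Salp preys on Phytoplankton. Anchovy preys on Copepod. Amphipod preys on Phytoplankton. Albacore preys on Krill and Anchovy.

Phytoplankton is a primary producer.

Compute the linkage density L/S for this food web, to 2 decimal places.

There are L = 20 links among S = 13 species.
L/S = 20/13 = 1.5385 ≈ 1.54.

L/S = 1.54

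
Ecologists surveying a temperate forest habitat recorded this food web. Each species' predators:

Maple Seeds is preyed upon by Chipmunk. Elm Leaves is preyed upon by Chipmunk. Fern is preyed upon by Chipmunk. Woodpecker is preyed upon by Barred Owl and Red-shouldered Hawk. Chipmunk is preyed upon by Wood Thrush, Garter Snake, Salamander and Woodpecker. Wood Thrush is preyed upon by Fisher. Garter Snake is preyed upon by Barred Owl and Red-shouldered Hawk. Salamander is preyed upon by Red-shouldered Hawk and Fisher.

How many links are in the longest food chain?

3 links

One longest chain: Fern → Chipmunk → Woodpecker → Red-shouldered Hawk.
It has 4 species and 3 links.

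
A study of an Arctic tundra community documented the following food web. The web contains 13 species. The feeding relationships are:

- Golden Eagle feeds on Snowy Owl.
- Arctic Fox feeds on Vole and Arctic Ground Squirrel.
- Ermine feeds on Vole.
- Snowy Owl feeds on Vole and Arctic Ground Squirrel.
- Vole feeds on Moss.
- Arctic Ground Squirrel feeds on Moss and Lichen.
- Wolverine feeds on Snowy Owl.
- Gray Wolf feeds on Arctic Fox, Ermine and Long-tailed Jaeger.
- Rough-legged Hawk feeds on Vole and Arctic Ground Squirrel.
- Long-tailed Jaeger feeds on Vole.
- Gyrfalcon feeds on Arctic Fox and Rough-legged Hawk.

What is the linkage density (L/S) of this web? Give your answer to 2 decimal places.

There are L = 18 links among S = 13 species.
L/S = 18/13 = 1.3846 ≈ 1.38.

L/S = 1.38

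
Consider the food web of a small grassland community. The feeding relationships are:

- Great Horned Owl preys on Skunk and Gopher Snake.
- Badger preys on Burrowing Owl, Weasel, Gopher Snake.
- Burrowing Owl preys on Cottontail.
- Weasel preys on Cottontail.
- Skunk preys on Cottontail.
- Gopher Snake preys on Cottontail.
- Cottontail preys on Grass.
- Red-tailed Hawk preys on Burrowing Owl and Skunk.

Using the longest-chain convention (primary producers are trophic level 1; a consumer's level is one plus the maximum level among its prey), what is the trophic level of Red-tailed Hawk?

Grass is a producer → level 1.
Cottontail eats Grass → level 2.
Burrowing Owl eats Cottontail → level 3.
Red-tailed Hawk eats Burrowing Owl (level 3); other prey at levels: Skunk 3 → level 4.

Trophic level 4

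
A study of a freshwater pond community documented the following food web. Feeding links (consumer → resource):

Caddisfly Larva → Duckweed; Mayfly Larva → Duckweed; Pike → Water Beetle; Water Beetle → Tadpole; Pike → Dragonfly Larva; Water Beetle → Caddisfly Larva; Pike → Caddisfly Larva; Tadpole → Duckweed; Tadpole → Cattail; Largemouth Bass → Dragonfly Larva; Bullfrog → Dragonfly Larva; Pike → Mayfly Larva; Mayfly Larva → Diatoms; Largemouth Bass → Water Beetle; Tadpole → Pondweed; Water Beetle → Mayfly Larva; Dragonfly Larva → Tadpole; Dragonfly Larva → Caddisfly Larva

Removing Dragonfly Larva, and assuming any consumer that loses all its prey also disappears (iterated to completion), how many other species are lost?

1

Remove Dragonfly Larva.
Round 1: Bullfrog (all prey gone) → extinct.
No further losses. Total secondary extinctions: 1.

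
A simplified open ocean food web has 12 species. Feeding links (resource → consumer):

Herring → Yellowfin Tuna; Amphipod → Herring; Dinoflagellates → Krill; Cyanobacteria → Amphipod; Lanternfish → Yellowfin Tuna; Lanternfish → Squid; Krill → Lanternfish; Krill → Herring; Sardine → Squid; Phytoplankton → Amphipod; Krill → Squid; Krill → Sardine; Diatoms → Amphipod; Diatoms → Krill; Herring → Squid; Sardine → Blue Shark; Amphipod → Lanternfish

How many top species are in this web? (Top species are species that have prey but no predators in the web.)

Top species (has prey, but nothing eats it): Blue Shark, Yellowfin Tuna, Squid.
Count: 3.

3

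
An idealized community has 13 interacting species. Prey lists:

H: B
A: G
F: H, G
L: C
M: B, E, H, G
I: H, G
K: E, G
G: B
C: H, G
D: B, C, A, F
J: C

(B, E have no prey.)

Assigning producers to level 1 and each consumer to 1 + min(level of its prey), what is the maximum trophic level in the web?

Producers (level 1): B, E.
Following each consumer down to its lowest-level prey: B → H → C → J (levels 1 through 4).
All prey of J (C 3) are at level 3 or above, so J is at level 1 + 3 = 4.
Every consumer has at least one prey at level 3 or below, so none exceeds level 4.

4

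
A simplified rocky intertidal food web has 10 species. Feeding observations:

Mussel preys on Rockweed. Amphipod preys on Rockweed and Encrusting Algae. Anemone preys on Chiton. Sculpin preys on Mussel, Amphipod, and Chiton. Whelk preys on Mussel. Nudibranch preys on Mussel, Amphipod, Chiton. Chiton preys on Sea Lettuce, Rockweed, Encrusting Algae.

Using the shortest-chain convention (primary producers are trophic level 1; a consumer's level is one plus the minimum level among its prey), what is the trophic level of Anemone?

Trophic level 3

Rockweed is a producer → level 1.
Chiton eats Rockweed → level 2.
Anemone eats Chiton → level 3.
No prey of Anemone is below level 2, so 3 is the minimum.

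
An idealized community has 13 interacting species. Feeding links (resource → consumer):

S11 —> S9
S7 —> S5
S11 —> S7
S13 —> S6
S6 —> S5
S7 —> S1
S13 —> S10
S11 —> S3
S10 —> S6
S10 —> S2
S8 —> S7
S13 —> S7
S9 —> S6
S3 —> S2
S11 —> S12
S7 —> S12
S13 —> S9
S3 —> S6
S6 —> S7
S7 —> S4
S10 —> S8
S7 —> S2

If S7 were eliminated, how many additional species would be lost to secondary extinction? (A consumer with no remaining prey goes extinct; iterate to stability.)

Remove S7.
Round 1: S4 (all prey gone), S1 (all prey gone) → extinct.
No further losses. Total secondary extinctions: 2.

2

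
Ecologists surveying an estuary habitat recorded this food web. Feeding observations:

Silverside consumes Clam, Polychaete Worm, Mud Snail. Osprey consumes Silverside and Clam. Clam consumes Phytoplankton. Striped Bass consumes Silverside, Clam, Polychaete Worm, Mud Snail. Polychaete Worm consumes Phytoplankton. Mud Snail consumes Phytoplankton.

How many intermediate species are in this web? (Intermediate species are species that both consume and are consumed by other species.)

Intermediate species (has both prey and predators): Mud Snail, Clam, Polychaete Worm, Silverside.
Count: 4.

4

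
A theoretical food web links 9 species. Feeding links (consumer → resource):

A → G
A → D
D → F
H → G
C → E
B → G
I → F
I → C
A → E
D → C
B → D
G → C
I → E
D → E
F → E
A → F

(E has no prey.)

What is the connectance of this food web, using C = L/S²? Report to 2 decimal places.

The web has S = 9 species and L = 16 feeding links.
C = L / S² = 16 / 81 = 0.1975 ≈ 0.20.

C = 0.20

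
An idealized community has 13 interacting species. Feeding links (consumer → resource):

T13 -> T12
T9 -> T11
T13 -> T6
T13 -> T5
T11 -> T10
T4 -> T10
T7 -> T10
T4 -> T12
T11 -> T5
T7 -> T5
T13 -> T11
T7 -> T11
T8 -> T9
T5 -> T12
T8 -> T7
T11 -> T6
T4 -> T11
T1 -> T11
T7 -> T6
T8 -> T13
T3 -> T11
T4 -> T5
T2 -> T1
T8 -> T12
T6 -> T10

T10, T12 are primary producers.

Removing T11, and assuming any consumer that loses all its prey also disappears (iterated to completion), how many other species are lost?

Remove T11.
Round 1: T3 (all prey gone), T9 (all prey gone), T1 (all prey gone) → extinct.
Round 2: T2 (all prey gone) → extinct.
No further losses. Total secondary extinctions: 4.

4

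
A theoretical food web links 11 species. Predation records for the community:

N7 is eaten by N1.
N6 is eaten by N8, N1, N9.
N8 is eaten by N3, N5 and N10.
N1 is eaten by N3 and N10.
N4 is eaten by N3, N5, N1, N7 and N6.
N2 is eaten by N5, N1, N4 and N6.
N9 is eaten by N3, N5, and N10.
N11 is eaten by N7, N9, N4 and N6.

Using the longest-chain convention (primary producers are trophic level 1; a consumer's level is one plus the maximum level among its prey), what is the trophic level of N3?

N11 is a producer → level 1.
N4 eats N11 (level 1); other prey at levels: N2 1 → level 2.
N6 eats N4 (level 2); other prey at levels: N11 1, N2 1 → level 3.
N9 eats N6 (level 3); other prey at levels: N11 1 → level 4.
N3 eats N9 (level 4); other prey at levels: N4 2, N1 4, N8 4 → level 5.

Trophic level 5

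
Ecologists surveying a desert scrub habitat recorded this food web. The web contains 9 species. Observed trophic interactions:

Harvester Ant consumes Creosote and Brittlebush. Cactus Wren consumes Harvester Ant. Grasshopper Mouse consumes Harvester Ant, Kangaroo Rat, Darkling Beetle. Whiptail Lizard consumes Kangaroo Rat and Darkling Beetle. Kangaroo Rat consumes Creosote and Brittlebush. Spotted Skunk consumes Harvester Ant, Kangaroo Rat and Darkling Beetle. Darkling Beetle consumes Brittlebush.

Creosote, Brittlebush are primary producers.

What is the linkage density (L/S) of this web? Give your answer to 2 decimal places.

There are L = 14 links among S = 9 species.
L/S = 14/9 = 1.5556 ≈ 1.56.

L/S = 1.56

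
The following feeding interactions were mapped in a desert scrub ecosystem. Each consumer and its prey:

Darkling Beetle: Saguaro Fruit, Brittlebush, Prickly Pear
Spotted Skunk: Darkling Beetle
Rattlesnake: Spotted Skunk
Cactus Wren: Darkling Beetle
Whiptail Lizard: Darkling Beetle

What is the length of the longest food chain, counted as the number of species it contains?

4 species

One longest chain: Saguaro Fruit → Darkling Beetle → Spotted Skunk → Rattlesnake.
It has 4 species and 3 links.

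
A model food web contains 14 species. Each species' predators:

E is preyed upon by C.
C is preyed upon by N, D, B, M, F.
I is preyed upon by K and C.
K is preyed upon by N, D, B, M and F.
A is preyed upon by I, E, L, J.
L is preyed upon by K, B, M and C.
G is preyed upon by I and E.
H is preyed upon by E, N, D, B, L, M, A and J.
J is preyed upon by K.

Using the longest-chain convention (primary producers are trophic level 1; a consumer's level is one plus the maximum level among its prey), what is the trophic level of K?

Trophic level 4

H is a producer → level 1.
A eats H → level 2.
J eats A (level 2); other prey at levels: H 1 → level 3.
K eats J (level 3); other prey at levels: I 3, L 3 → level 4.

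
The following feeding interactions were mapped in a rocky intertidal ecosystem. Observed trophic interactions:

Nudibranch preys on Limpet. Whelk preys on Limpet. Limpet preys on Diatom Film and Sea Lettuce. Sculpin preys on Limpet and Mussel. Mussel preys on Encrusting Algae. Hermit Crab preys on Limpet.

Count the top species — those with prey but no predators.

Top species (has prey, but nothing eats it): Hermit Crab, Whelk, Nudibranch, Sculpin.
Count: 4.

4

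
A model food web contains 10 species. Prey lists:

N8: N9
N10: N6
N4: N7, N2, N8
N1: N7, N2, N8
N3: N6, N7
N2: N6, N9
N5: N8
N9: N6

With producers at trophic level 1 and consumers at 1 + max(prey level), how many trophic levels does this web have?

Producers (level 1): N6, N7.
N6 → N9 → N8 → N5 gives N5 level 4.
No species has a prey at level 4, so no species reaches level 5.

4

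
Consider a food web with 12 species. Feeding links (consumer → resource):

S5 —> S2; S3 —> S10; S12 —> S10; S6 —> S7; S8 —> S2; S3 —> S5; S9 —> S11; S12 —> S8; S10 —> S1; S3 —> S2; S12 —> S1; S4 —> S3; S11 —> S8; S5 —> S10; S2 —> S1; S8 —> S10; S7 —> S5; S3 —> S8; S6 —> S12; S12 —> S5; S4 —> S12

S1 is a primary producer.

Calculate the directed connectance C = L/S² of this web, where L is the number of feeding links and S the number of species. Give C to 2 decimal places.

C = 0.15

The web has S = 12 species and L = 21 feeding links.
C = L / S² = 21 / 144 = 0.1458 ≈ 0.15.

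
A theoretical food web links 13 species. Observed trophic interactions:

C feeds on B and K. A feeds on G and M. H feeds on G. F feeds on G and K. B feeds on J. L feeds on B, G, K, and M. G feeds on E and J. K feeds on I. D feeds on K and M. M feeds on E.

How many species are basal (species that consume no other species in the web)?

3

Basal species (no prey listed): E, J, I.
Count: 3.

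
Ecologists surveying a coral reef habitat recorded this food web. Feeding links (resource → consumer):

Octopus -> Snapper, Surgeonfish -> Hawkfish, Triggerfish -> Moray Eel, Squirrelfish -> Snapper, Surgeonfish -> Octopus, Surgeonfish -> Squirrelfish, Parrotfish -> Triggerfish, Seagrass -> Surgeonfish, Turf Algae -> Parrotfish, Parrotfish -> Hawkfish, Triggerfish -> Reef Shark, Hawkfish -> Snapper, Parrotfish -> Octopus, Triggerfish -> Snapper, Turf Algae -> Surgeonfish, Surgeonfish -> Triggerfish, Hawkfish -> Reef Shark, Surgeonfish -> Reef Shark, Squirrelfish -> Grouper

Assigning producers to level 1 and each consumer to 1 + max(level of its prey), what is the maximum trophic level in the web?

4

Producers (level 1): Turf Algae, Seagrass.
Turf Algae → Surgeonfish → Hawkfish → Reef Shark gives Reef Shark level 4.
No species has a prey at level 4, so no species reaches level 5.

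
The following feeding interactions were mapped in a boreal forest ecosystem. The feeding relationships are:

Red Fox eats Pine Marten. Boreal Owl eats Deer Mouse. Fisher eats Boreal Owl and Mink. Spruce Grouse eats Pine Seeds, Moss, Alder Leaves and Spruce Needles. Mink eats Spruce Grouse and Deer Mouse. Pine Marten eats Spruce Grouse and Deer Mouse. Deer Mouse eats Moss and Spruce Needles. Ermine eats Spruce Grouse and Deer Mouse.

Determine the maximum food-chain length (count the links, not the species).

3 links

One longest chain: Moss → Deer Mouse → Pine Marten → Red Fox.
It has 4 species and 3 links.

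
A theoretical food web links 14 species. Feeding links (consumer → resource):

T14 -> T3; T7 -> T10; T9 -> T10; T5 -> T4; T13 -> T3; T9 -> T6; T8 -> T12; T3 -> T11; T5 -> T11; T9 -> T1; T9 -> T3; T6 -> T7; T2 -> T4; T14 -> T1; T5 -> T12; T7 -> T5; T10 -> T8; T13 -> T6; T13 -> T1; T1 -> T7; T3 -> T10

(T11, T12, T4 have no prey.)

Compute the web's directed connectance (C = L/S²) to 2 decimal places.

C = 0.11

The web has S = 14 species and L = 21 feeding links.
C = L / S² = 21 / 196 = 0.1071 ≈ 0.11.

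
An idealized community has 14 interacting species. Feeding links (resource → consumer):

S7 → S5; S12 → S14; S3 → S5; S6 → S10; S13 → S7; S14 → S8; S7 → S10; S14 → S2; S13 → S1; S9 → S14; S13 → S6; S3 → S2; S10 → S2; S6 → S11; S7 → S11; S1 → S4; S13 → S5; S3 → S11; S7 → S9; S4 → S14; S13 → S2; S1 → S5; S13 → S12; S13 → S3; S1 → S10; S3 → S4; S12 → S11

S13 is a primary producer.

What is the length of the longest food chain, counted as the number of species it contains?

One longest chain: S13 → S7 → S9 → S14 → S8.
It has 5 species and 4 links.

5 species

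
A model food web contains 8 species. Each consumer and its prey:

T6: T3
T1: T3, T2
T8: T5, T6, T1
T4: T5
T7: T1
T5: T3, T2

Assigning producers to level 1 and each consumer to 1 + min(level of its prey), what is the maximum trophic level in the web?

3

Producers (level 1): T3, T2.
Following each consumer down to its lowest-level prey: T3 → T5 → T8 (levels 1 through 3).
All prey of T8 (T5 2, T6 2, T1 2) are at level 2 or above, so T8 is at level 1 + 2 = 3.
Every consumer has at least one prey at level 2 or below, so none exceeds level 3.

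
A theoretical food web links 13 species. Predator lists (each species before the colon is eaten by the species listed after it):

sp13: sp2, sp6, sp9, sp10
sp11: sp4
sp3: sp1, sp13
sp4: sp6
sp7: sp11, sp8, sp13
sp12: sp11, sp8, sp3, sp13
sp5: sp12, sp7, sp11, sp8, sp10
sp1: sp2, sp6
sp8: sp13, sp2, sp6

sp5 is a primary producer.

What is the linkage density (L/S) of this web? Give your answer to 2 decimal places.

There are L = 25 links among S = 13 species.
L/S = 25/13 = 1.9231 ≈ 1.92.

L/S = 1.92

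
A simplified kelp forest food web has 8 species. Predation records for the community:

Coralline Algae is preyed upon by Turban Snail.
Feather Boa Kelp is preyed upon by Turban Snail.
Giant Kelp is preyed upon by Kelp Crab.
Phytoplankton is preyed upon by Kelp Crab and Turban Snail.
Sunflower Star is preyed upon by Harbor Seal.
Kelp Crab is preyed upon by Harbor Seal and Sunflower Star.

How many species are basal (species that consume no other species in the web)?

4

Basal species (no prey listed): Phytoplankton, Giant Kelp, Feather Boa Kelp, Coralline Algae.
Count: 4.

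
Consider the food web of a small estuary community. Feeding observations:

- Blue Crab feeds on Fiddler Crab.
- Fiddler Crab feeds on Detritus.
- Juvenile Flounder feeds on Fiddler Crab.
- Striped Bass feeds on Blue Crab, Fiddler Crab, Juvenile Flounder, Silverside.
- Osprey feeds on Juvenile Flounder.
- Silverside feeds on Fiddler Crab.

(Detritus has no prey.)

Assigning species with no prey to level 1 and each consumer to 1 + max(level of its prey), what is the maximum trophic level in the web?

4

Basal resources (level 1): Detritus.
Detritus → Fiddler Crab → Silverside → Striped Bass gives Striped Bass level 4.
No species has a prey at level 4, so no species reaches level 5.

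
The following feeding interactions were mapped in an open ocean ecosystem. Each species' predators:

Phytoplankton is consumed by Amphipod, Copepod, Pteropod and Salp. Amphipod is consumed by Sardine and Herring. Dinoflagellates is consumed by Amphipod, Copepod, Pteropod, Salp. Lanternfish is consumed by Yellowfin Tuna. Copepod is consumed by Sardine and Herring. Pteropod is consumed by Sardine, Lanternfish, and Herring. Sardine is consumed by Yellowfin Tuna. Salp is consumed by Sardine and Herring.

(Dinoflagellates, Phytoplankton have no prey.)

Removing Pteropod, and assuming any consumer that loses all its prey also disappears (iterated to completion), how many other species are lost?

1

Remove Pteropod.
Round 1: Lanternfish (all prey gone) → extinct.
No further losses. Total secondary extinctions: 1.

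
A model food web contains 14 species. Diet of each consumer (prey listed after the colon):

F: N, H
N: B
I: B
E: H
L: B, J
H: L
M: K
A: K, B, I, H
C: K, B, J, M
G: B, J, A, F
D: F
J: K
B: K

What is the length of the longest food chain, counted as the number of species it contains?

One longest chain: K → B → L → H → F → D.
It has 6 species and 5 links.

6 species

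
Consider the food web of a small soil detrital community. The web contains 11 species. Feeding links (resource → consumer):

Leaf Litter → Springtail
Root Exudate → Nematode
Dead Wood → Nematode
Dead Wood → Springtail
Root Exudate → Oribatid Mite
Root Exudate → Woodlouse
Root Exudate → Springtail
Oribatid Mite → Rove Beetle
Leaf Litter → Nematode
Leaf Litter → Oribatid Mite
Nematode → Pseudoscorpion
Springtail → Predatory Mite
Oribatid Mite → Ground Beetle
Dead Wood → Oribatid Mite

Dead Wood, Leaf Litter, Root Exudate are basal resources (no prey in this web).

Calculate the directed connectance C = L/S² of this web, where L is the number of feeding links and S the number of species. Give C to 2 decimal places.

C = 0.12

The web has S = 11 species and L = 14 feeding links.
C = L / S² = 14 / 121 = 0.1157 ≈ 0.12.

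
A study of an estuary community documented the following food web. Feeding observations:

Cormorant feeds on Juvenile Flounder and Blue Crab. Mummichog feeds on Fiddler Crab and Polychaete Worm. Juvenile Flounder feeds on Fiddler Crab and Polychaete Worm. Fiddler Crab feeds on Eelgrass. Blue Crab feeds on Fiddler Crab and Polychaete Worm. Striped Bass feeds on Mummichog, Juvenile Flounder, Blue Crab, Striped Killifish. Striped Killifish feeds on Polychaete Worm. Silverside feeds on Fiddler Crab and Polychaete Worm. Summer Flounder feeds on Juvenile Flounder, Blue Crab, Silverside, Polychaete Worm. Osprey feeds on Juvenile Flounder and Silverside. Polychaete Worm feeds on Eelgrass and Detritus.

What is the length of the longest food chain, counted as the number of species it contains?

One longest chain: Eelgrass → Fiddler Crab → Juvenile Flounder → Osprey.
It has 4 species and 3 links.

4 species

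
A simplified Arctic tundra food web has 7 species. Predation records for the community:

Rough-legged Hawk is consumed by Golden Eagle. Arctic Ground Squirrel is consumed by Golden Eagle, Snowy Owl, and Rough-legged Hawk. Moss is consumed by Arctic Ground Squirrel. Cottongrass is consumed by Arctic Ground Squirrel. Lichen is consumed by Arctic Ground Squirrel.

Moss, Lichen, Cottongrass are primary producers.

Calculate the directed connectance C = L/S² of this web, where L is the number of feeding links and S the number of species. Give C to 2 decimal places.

C = 0.14

The web has S = 7 species and L = 7 feeding links.
C = L / S² = 7 / 49 = 0.1429 ≈ 0.14.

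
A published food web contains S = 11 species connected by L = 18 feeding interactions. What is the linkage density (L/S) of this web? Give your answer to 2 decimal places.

There are L = 18 links among S = 11 species.
L/S = 18/11 = 1.6364 ≈ 1.64.

L/S = 1.64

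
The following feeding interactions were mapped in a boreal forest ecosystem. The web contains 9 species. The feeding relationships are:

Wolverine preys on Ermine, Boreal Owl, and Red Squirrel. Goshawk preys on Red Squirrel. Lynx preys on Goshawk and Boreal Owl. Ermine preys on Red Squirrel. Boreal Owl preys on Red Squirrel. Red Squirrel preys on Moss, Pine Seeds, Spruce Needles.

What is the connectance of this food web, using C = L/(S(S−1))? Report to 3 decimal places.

C = 0.153

The web has S = 9 species and L = 11 feeding links.
C = L / (S(S−1)) = 11 / 72 = 0.1528 ≈ 0.153.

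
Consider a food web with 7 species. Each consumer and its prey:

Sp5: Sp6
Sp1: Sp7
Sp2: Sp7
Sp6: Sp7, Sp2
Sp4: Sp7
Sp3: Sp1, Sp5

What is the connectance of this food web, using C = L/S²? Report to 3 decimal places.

The web has S = 7 species and L = 8 feeding links.
C = L / S² = 8 / 49 = 0.1633 ≈ 0.163.

C = 0.163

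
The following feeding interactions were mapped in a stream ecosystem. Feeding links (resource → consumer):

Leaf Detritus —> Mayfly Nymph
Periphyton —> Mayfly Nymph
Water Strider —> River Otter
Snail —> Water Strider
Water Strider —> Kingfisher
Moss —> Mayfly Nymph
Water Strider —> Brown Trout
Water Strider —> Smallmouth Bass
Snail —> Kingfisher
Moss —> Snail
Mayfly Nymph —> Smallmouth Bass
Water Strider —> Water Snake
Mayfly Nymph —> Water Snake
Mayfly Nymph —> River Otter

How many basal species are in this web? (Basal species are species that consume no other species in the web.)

Basal species (no prey listed): Leaf Detritus, Moss, Periphyton.
Count: 3.

3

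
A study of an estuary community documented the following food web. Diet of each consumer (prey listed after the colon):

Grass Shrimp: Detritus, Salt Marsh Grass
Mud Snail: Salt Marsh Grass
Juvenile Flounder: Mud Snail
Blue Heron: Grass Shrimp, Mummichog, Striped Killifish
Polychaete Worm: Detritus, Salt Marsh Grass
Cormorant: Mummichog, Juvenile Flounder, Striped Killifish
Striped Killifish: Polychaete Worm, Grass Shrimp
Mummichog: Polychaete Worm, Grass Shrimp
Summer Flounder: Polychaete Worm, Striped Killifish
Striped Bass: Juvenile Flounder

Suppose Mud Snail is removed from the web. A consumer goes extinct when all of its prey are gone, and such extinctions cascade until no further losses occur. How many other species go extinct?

Remove Mud Snail.
Round 1: Juvenile Flounder (all prey gone) → extinct.
Round 2: Striped Bass (all prey gone) → extinct.
No further losses. Total secondary extinctions: 2.

2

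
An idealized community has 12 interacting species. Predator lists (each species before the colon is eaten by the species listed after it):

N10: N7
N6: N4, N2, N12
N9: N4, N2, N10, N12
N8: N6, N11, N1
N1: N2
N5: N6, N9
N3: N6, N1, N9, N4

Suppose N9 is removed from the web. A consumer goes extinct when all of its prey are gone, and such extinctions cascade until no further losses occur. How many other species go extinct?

Remove N9.
Round 1: N10 (all prey gone) → extinct.
Round 2: N7 (all prey gone) → extinct.
No further losses. Total secondary extinctions: 2.

2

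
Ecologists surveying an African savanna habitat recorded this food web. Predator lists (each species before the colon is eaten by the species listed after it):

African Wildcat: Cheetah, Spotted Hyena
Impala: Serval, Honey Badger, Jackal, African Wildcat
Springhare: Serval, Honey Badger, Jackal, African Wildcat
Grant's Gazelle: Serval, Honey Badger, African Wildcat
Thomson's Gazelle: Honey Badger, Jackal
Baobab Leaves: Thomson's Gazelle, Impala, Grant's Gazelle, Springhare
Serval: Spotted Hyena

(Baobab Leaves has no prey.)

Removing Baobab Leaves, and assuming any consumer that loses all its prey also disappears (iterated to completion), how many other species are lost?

10

Remove Baobab Leaves.
Round 1: Thomson's Gazelle (all prey gone), Impala (all prey gone), Grant's Gazelle (all prey gone), Springhare (all prey gone) → extinct.
Round 2: Serval (all prey gone), Honey Badger (all prey gone), Jackal (all prey gone), African Wildcat (all prey gone) → extinct.
Round 3: Cheetah (all prey gone), Spotted Hyena (all prey gone) → extinct.
No further losses. Total secondary extinctions: 10.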